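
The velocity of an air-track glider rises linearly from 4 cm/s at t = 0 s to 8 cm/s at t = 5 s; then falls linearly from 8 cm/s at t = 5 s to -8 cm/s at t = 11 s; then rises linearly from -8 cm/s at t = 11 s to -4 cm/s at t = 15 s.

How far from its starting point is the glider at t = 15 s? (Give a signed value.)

6 cm

Net displacement equals the area under the velocity-time graph (areas below the axis count negative).
0–5 s: ½(4 + 8)(5) = 30 cm
5–11 s: ½(8 + -8)(6) = 0 cm
11–15 s: ½(-8 + -4)(4) = -24 cm
Net displacement = 6 cm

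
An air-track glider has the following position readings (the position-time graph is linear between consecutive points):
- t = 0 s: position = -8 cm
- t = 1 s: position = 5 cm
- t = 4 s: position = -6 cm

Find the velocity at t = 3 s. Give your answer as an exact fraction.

Velocity is the slope of the x-t graph on 1–4 s: (-6 − 5)/(4 − 1) = -11/3 cm/s.

-11/3 cm/s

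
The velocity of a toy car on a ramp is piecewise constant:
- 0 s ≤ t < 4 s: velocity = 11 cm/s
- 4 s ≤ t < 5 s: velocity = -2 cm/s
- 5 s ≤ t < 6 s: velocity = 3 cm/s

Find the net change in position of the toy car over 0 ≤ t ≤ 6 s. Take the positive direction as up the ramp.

45 cm

Displacement is the signed area under the v-t curve.
0–4 s: 11 × 4 = 44 cm
4–5 s: -2 × 1 = -2 cm
5–6 s: 3 × 1 = 3 cm
Net displacement = 45 cm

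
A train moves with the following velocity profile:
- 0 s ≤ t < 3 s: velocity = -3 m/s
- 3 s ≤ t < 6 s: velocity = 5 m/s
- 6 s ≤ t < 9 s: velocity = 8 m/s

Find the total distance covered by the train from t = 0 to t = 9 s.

48 m

Total distance travelled is ∫|v| dt — sum the magnitudes of each area piece.
0–3 s: |-3| × 3 = 9 m
3–6 s: |5| × 3 = 15 m
6–9 s: |8| × 3 = 24 m
Total distance = 48 m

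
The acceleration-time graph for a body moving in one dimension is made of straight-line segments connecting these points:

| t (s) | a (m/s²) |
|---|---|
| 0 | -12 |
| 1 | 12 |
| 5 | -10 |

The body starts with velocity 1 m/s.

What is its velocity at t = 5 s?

Δv equals the area under the a-t graph; then v = v₀ + Δv.
0–1 s: ½(-12 + 12)(1) = 0 m/s
1–5 s: ½(12 + -10)(4) = 4 m/s
Δv = 4 m/s, so v(5) = 1 + (4) = 5 m/s.

5 m/s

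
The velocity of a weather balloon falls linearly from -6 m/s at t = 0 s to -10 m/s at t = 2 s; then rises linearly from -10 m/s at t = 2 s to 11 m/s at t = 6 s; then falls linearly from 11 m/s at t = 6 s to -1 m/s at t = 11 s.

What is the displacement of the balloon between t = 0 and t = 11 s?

11 m

Displacement is the signed area under the v-t curve.
0–2 s: ½(-6 + -10)(2) = -16 m
2–6 s: ½(-10 + 11)(4) = 2 m
6–11 s: ½(11 + -1)(5) = 25 m
Net displacement = 11 m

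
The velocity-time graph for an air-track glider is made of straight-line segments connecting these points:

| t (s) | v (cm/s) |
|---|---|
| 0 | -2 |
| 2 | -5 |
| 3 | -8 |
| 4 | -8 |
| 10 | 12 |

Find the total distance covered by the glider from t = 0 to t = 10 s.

52.7 cm

Distance (not displacement) is the total path length: add the absolute areas under v-t.
0–2 s: |½(-2 + -5)(2)| = 7 cm
2–3 s: |½(-5 + -8)(1)| = 6.5 cm
3–4 s: |-8| × 1 = 8 cm
4–10 s: v = 0 at t = 6.4 s; triangle areas 9.6 + 21.6 = 31.2 cm
Total distance = 52.7 cm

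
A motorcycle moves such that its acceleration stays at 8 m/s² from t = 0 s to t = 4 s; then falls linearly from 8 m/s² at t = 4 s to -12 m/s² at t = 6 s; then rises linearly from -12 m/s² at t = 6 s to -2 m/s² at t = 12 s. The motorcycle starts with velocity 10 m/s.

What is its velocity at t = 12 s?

-4 m/s

Δv equals the area under the a-t graph; then v = v₀ + Δv.
0–4 s: 8 × 4 = 32 m/s
4–6 s: ½(8 + -12)(2) = -4 m/s
6–12 s: ½(-12 + -2)(6) = -42 m/s
Δv = -14 m/s, so v(12) = 10 + (-14) = -4 m/s.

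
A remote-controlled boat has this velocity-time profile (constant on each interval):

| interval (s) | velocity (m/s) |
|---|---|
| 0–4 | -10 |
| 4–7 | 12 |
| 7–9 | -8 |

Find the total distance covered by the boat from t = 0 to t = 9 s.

92 m

Distance (not displacement) is the total path length: add the absolute areas under v-t.
0–4 s: |-10| × 4 = 40 m
4–7 s: |12| × 3 = 36 m
7–9 s: |-8| × 2 = 16 m
Total distance = 92 m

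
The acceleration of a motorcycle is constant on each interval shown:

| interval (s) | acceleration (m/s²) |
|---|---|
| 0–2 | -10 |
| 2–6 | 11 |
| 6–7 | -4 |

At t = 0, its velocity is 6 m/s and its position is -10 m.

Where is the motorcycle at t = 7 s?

42 m

On each constant-a segment, Δv = aΔt and Δx = v₀Δt + ½aΔt²; chain segment to segment.
0–2 s: v starts 6 m/s; Δx = 6·2 + ½·-10·2² = -8 m; v ends -14 m/s.
2–6 s: v starts -14 m/s; Δx = -14·4 + ½·11·4² = 32 m; v ends 30 m/s.
6–7 s: v starts 30 m/s; Δx = 30·1 + ½·-4·1² = 28 m; v ends 26 m/s.
x(7) = -10 + Σ Δx = 42 m.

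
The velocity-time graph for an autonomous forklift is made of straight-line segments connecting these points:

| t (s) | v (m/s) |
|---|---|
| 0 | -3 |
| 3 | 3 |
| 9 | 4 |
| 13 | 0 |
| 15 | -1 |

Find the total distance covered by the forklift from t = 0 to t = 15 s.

Total distance travelled is ∫|v| dt — sum the magnitudes of each area piece.
0–3 s: v = 0 at t = 1.5 s; triangle areas 2.25 + 2.25 = 4.5 m
3–9 s: |½(3 + 4)(6)| = 21 m
9–13 s: |½(4 + 0)(4)| = 8 m
13–15 s: |½(0 + -1)(2)| = 1 m
Total distance = 34.5 m

34.5 m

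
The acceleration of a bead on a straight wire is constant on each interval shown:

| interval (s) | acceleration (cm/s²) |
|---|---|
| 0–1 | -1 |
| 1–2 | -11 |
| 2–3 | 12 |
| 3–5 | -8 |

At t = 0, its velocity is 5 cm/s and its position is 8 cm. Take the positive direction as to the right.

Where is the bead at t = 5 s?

On each constant-a segment, Δv = aΔt and Δx = v₀Δt + ½aΔt²; chain segment to segment.
0–1 s: v starts 5 cm/s; Δx = 5·1 + ½·-1·1² = 4.5 cm; v ends 4 cm/s.
1–2 s: v starts 4 cm/s; Δx = 4·1 + ½·-11·1² = -1.5 cm; v ends -7 cm/s.
2–3 s: v starts -7 cm/s; Δx = -7·1 + ½·12·1² = -1 cm; v ends 5 cm/s.
3–5 s: v starts 5 cm/s; Δx = 5·2 + ½·-8·2² = -6 cm; v ends -11 cm/s.
x(5) = 8 + Σ Δx = 4 cm.

4 cm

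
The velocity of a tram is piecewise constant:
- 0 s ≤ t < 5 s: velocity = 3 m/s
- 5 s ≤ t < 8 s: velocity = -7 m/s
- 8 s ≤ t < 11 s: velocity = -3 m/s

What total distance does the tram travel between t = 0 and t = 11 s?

Total distance travelled is ∫|v| dt — sum the magnitudes of each area piece.
0–5 s: |3| × 5 = 15 m
5–8 s: |-7| × 3 = 21 m
8–11 s: |-3| × 3 = 9 m
Total distance = 45 m

45 m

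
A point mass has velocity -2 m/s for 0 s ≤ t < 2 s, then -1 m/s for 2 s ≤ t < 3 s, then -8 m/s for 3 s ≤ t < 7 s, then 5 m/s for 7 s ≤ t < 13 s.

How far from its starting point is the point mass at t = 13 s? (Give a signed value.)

Displacement is the signed area under the v-t curve.
0–2 s: -2 × 2 = -4 m
2–3 s: -1 × 1 = -1 m
3–7 s: -8 × 4 = -32 m
7–13 s: 5 × 6 = 30 m
Net displacement = -7 m

-7 m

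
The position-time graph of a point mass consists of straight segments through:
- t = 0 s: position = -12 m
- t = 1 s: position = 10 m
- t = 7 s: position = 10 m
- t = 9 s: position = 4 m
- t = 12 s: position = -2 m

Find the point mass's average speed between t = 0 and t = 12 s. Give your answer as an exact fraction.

17/6 m/s

Average speed = (total path length)/(elapsed time); on a piecewise-linear x-t graph the path length is Σ|Δx|.
0–1 s: |Δx| = |10 − -12| = 22 m
1–7 s: |Δx| = |10 − 10| = 0 m
7–9 s: |Δx| = |4 − 10| = 6 m
9–12 s: |Δx| = |-2 − 4| = 6 m
Total path = 34 m; average speed = 34/12 = 17/6 m/s.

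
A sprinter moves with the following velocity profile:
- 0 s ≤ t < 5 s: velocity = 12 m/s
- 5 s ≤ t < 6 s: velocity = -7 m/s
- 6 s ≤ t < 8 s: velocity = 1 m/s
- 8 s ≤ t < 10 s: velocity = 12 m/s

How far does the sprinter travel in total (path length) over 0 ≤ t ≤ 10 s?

Total distance travelled is ∫|v| dt — sum the magnitudes of each area piece.
0–5 s: |12| × 5 = 60 m
5–6 s: |-7| × 1 = 7 m
6–8 s: |1| × 2 = 2 m
8–10 s: |12| × 2 = 24 m
Total distance = 93 m

93 m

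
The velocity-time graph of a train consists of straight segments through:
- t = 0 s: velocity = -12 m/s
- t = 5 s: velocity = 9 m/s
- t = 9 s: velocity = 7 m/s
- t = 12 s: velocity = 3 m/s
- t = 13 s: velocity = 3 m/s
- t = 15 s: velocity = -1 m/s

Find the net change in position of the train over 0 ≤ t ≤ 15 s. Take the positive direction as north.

44.5 m

Displacement is the signed area under the v-t curve.
0–5 s: ½(-12 + 9)(5) = -7.5 m
5–9 s: ½(9 + 7)(4) = 32 m
9–12 s: ½(7 + 3)(3) = 15 m
12–13 s: 3 × 1 = 3 m
13–15 s: ½(3 + -1)(2) = 2 m
Net displacement = 44.5 m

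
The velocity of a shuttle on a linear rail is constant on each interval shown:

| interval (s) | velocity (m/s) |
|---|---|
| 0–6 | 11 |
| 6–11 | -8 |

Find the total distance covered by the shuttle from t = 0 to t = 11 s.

Distance (not displacement) is the total path length: add the absolute areas under v-t.
0–6 s: |11| × 6 = 66 m
6–11 s: |-8| × 5 = 40 m
Total distance = 106 m

106 m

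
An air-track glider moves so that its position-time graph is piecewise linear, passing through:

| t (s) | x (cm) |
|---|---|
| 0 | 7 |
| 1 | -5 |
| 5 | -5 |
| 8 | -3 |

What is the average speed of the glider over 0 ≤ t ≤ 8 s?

1.75 cm/s

Average speed = (total path length)/(elapsed time); on a piecewise-linear x-t graph the path length is Σ|Δx|.
0–1 s: |Δx| = |-5 − 7| = 12 cm
1–5 s: |Δx| = |-5 − -5| = 0 cm
5–8 s: |Δx| = |-3 − -5| = 2 cm
Total path = 14 cm; average speed = 14/8 = 1.75 cm/s.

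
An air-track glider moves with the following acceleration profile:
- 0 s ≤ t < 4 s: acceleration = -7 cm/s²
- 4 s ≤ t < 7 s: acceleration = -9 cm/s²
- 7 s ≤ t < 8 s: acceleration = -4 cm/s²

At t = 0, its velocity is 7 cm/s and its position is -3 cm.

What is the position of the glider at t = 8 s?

-184.5 cm

On each constant-a segment, Δv = aΔt and Δx = v₀Δt + ½aΔt²; chain segment to segment.
0–4 s: v starts 7 cm/s; Δx = 7·4 + ½·-7·4² = -28 cm; v ends -21 cm/s.
4–7 s: v starts -21 cm/s; Δx = -21·3 + ½·-9·3² = -103.5 cm; v ends -48 cm/s.
7–8 s: v starts -48 cm/s; Δx = -48·1 + ½·-4·1² = -50 cm; v ends -52 cm/s.
x(8) = -3 + Σ Δx = -184.5 cm.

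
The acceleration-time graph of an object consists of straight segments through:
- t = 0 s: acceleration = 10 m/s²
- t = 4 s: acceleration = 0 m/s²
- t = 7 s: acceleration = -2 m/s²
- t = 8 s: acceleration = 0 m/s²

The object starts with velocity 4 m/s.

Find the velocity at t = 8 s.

Δv equals the area under the a-t graph; then v = v₀ + Δv.
0–4 s: ½(10 + 0)(4) = 20 m/s
4–7 s: ½(0 + -2)(3) = -3 m/s
7–8 s: ½(-2 + 0)(1) = -1 m/s
Δv = 16 m/s, so v(8) = 4 + (16) = 20 m/s.

20 m/s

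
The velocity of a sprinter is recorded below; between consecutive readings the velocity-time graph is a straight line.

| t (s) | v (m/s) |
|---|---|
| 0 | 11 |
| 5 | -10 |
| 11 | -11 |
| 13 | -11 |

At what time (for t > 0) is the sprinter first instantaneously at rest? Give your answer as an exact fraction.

t = 55/21 s

v changes sign on 0–5 s (from 11 to -10); the graph is linear there, so v = 0 at t = 0 + (-11)·(5 − 0)/(-10 − 11) = 55/21 s.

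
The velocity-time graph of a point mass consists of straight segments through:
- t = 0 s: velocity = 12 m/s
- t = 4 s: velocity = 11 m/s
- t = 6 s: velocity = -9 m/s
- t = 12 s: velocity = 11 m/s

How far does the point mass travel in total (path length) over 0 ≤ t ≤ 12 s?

86.4 m

Total distance travelled is ∫|v| dt — sum the magnitudes of each area piece.
0–4 s: |½(12 + 11)(4)| = 46 m
4–6 s: v = 0 at t = 5.1 s; triangle areas 6.05 + 4.05 = 10.1 m
6–12 s: v = 0 at t = 8.7 s; triangle areas 12.15 + 18.15 = 30.3 m
Total distance = 86.4 m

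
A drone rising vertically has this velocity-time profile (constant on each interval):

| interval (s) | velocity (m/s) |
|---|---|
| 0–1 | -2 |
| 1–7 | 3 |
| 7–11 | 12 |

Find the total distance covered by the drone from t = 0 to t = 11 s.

Total distance travelled is ∫|v| dt — sum the magnitudes of each area piece.
0–1 s: |-2| × 1 = 2 m
1–7 s: |3| × 6 = 18 m
7–11 s: |12| × 4 = 48 m
Total distance = 68 m

68 m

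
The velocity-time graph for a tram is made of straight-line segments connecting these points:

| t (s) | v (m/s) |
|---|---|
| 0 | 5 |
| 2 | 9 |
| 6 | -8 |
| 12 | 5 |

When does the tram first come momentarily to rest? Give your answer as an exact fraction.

t = 70/17 s

v changes sign on 2–6 s (from 9 to -8); the graph is linear there, so v = 0 at t = 2 + (-9)·(6 − 2)/(-8 − 9) = 70/17 s.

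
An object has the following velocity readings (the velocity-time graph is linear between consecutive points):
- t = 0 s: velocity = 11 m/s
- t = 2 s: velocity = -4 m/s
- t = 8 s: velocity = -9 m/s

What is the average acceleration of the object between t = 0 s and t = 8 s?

Average acceleration = Δv/Δt = (-9 − 11)/(8 − 0) = -2.5 m/s².

-2.5 m/s²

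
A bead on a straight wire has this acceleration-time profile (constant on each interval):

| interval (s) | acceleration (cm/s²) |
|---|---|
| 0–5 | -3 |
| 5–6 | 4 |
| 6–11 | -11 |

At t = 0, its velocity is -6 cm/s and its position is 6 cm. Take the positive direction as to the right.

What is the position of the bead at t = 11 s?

On each constant-a segment, Δv = aΔt and Δx = v₀Δt + ½aΔt²; chain segment to segment.
0–5 s: v starts -6 cm/s; Δx = -6·5 + ½·-3·5² = -67.5 cm; v ends -21 cm/s.
5–6 s: v starts -21 cm/s; Δx = -21·1 + ½·4·1² = -19 cm; v ends -17 cm/s.
6–11 s: v starts -17 cm/s; Δx = -17·5 + ½·-11·5² = -222.5 cm; v ends -72 cm/s.
x(11) = 6 + Σ Δx = -303 cm.

-303 cm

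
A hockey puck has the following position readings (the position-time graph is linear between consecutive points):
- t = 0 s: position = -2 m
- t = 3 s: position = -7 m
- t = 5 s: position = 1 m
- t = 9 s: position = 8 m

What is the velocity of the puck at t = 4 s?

Velocity is the slope of the x-t graph on 3–5 s: (1 − -7)/(5 − 3) = 4 m/s.

4 m/s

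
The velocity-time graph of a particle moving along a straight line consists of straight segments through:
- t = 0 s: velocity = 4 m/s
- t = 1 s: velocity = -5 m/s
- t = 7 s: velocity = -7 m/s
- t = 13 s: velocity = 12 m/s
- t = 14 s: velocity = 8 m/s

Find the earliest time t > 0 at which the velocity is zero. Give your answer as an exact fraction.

v changes sign on 0–1 s (from 4 to -5); the graph is linear there, so v = 0 at t = 0 + (-4)·(1 − 0)/(-5 − 4) = 4/9 s.

t = 4/9 s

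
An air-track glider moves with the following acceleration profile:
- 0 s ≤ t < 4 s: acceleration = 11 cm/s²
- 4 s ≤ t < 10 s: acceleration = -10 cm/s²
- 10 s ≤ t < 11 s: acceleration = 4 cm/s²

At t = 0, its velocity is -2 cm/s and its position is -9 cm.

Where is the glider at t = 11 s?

On each constant-a segment, Δv = aΔt and Δx = v₀Δt + ½aΔt²; chain segment to segment.
0–4 s: v starts -2 cm/s; Δx = -2·4 + ½·11·4² = 80 cm; v ends 42 cm/s.
4–10 s: v starts 42 cm/s; Δx = 42·6 + ½·-10·6² = 72 cm; v ends -18 cm/s.
10–11 s: v starts -18 cm/s; Δx = -18·1 + ½·4·1² = -16 cm; v ends -14 cm/s.
x(11) = -9 + Σ Δx = 127 cm.

127 cm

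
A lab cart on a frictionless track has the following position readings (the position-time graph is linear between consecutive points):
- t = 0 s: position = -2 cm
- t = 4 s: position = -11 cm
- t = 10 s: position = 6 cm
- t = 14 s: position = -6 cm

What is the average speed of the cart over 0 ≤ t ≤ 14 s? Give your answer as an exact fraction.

19/7 cm/s

Average speed = (total path length)/(elapsed time); on a piecewise-linear x-t graph the path length is Σ|Δx|.
0–4 s: |Δx| = |-11 − -2| = 9 cm
4–10 s: |Δx| = |6 − -11| = 17 cm
10–14 s: |Δx| = |-6 − 6| = 12 cm
Total path = 38 cm; average speed = 38/14 = 19/7 cm/s.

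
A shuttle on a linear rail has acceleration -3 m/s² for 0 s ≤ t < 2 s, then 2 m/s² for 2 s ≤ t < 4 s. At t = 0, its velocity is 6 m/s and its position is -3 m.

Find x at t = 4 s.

On each constant-a segment, Δv = aΔt and Δx = v₀Δt + ½aΔt²; chain segment to segment.
0–2 s: v starts 6 m/s; Δx = 6·2 + ½·-3·2² = 6 m; v ends 0 m/s.
2–4 s: v starts 0 m/s; Δx = 0·2 + ½·2·2² = 4 m; v ends 4 m/s.
x(4) = -3 + Σ Δx = 7 m.

7 m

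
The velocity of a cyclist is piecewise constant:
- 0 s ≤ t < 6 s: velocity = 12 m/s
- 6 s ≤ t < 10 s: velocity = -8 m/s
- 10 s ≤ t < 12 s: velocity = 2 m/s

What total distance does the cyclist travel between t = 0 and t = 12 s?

Total distance travelled is ∫|v| dt — sum the magnitudes of each area piece.
0–6 s: |12| × 6 = 72 m
6–10 s: |-8| × 4 = 32 m
10–12 s: |2| × 2 = 4 m
Total distance = 108 m

108 m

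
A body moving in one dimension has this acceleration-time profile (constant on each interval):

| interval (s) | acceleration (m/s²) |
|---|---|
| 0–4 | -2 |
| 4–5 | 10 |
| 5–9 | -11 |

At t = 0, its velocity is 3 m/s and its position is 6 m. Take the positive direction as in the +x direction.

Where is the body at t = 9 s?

-66 m

On each constant-a segment, Δv = aΔt and Δx = v₀Δt + ½aΔt²; chain segment to segment.
0–4 s: v starts 3 m/s; Δx = 3·4 + ½·-2·4² = -4 m; v ends -5 m/s.
4–5 s: v starts -5 m/s; Δx = -5·1 + ½·10·1² = 0 m; v ends 5 m/s.
5–9 s: v starts 5 m/s; Δx = 5·4 + ½·-11·4² = -68 m; v ends -39 m/s.
x(9) = 6 + Σ Δx = -66 m.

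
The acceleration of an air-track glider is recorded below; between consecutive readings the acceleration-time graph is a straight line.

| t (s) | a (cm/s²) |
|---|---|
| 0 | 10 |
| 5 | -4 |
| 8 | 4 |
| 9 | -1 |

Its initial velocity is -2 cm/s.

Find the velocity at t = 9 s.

Δv equals the area under the a-t graph; then v = v₀ + Δv.
0–5 s: ½(10 + -4)(5) = 15 cm/s
5–8 s: ½(-4 + 4)(3) = 0 cm/s
8–9 s: ½(4 + -1)(1) = 1.5 cm/s
Δv = 16.5 cm/s, so v(9) = -2 + (16.5) = 14.5 cm/s.

14.5 cm/s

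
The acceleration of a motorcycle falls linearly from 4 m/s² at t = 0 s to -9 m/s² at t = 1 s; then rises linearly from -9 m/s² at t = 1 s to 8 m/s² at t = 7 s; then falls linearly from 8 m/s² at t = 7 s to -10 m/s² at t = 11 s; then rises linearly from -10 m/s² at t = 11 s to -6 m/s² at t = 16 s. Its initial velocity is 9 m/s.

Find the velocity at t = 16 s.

Δv equals the area under the a-t graph; then v = v₀ + Δv.
0–1 s: ½(4 + -9)(1) = -2.5 m/s
1–7 s: ½(-9 + 8)(6) = -3 m/s
7–11 s: ½(8 + -10)(4) = -4 m/s
11–16 s: ½(-10 + -6)(5) = -40 m/s
Δv = -49.5 m/s, so v(16) = 9 + (-49.5) = -40.5 m/s.

-40.5 m/s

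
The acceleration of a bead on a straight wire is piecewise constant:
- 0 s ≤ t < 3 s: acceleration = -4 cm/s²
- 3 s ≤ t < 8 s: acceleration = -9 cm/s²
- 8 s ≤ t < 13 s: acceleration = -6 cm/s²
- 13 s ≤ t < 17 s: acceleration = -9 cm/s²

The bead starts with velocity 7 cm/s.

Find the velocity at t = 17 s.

Δv equals the area under the a-t graph; then v = v₀ + Δv.
0–3 s: -4 × 3 = -12 cm/s
3–8 s: -9 × 5 = -45 cm/s
8–13 s: -6 × 5 = -30 cm/s
13–17 s: -9 × 4 = -36 cm/s
Δv = -123 cm/s, so v(17) = 7 + (-123) = -116 cm/s.

-116 cm/s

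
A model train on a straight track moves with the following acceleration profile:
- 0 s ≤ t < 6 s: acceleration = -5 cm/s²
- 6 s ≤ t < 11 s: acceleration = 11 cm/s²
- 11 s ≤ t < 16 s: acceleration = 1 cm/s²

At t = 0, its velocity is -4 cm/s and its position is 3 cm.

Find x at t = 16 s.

-26 cm

On each constant-a segment, Δv = aΔt and Δx = v₀Δt + ½aΔt²; chain segment to segment.
0–6 s: v starts -4 cm/s; Δx = -4·6 + ½·-5·6² = -114 cm; v ends -34 cm/s.
6–11 s: v starts -34 cm/s; Δx = -34·5 + ½·11·5² = -32.5 cm; v ends 21 cm/s.
11–16 s: v starts 21 cm/s; Δx = 21·5 + ½·1·5² = 117.5 cm; v ends 26 cm/s.
x(16) = 3 + Σ Δx = -26 cm.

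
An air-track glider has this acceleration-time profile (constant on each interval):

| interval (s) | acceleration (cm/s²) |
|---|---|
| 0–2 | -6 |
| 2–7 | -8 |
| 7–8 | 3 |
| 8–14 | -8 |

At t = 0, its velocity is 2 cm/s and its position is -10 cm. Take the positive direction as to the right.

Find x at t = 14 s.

On each constant-a segment, Δv = aΔt and Δx = v₀Δt + ½aΔt²; chain segment to segment.
0–2 s: v starts 2 cm/s; Δx = 2·2 + ½·-6·2² = -8 cm; v ends -10 cm/s.
2–7 s: v starts -10 cm/s; Δx = -10·5 + ½·-8·5² = -150 cm; v ends -50 cm/s.
7–8 s: v starts -50 cm/s; Δx = -50·1 + ½·3·1² = -48.5 cm; v ends -47 cm/s.
8–14 s: v starts -47 cm/s; Δx = -47·6 + ½·-8·6² = -426 cm; v ends -95 cm/s.
x(14) = -10 + Σ Δx = -642.5 cm.

-642.5 cm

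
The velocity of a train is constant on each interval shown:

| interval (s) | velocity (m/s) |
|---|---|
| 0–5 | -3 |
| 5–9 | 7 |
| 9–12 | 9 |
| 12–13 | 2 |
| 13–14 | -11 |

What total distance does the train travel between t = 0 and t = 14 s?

83 m

Total distance travelled is ∫|v| dt — sum the magnitudes of each area piece.
0–5 s: |-3| × 5 = 15 m
5–9 s: |7| × 4 = 28 m
9–12 s: |9| × 3 = 27 m
12–13 s: |2| × 1 = 2 m
13–14 s: |-11| × 1 = 11 m
Total distance = 83 m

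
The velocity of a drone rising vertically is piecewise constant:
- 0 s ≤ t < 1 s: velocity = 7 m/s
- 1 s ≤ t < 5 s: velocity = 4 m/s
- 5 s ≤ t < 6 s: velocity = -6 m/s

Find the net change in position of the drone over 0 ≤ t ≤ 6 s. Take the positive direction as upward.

Net displacement equals the area under the velocity-time graph (areas below the axis count negative).
0–1 s: 7 × 1 = 7 m
1–5 s: 4 × 4 = 16 m
5–6 s: -6 × 1 = -6 m
Net displacement = 17 m

17 m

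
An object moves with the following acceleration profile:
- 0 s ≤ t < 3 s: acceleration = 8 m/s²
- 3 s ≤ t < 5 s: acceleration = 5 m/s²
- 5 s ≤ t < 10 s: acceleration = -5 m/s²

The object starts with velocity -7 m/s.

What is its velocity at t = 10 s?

2 m/s

Δv equals the area under the a-t graph; then v = v₀ + Δv.
0–3 s: 8 × 3 = 24 m/s
3–5 s: 5 × 2 = 10 m/s
5–10 s: -5 × 5 = -25 m/s
Δv = 9 m/s, so v(10) = -7 + (9) = 2 m/s.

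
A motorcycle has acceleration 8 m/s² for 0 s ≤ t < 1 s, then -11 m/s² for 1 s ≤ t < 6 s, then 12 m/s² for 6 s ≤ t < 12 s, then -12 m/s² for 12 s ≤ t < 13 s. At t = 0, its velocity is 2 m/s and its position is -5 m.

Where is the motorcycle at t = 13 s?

On each constant-a segment, Δv = aΔt and Δx = v₀Δt + ½aΔt²; chain segment to segment.
0–1 s: v starts 2 m/s; Δx = 2·1 + ½·8·1² = 6 m; v ends 10 m/s.
1–6 s: v starts 10 m/s; Δx = 10·5 + ½·-11·5² = -87.5 m; v ends -45 m/s.
6–12 s: v starts -45 m/s; Δx = -45·6 + ½·12·6² = -54 m; v ends 27 m/s.
12–13 s: v starts 27 m/s; Δx = 27·1 + ½·-12·1² = 21 m; v ends 15 m/s.
x(13) = -5 + Σ Δx = -119.5 m.

-119.5 m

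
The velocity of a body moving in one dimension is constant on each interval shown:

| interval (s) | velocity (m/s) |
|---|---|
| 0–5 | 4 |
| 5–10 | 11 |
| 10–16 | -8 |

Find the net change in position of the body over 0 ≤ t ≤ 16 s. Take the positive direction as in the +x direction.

Displacement is the signed area under the v-t curve.
0–5 s: 4 × 5 = 20 m
5–10 s: 11 × 5 = 55 m
10–16 s: -8 × 6 = -48 m
Net displacement = 27 m

27 m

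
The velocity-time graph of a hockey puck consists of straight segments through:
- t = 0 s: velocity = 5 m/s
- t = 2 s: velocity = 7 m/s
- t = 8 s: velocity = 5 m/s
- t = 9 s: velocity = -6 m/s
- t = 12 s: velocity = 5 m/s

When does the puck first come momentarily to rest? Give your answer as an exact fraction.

v changes sign on 8–9 s (from 5 to -6); the graph is linear there, so v = 0 at t = 8 + (-5)·(9 − 8)/(-6 − 5) = 93/11 s.

t = 93/11 s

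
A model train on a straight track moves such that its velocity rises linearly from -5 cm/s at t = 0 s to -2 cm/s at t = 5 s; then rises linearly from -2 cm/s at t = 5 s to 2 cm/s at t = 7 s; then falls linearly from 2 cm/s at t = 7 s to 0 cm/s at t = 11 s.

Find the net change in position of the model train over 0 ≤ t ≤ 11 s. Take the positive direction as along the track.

Net displacement equals the area under the velocity-time graph (areas below the axis count negative).
0–5 s: ½(-5 + -2)(5) = -17.5 cm
5–7 s: ½(-2 + 2)(2) = 0 cm
7–11 s: ½(2 + 0)(4) = 4 cm
Net displacement = -13.5 cm

-13.5 cm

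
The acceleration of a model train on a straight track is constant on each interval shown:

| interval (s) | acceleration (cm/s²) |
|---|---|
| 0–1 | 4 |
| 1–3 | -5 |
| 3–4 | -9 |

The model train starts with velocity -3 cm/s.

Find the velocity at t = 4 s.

-18 cm/s

Δv equals the area under the a-t graph; then v = v₀ + Δv.
0–1 s: 4 × 1 = 4 cm/s
1–3 s: -5 × 2 = -10 cm/s
3–4 s: -9 × 1 = -9 cm/s
Δv = -15 cm/s, so v(4) = -3 + (-15) = -18 cm/s.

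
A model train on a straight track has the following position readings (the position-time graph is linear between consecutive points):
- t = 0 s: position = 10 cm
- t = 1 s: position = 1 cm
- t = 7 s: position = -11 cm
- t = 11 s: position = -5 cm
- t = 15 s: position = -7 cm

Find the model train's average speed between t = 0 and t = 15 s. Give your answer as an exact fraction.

29/15 cm/s

Average speed = (total path length)/(elapsed time); on a piecewise-linear x-t graph the path length is Σ|Δx|.
0–1 s: |Δx| = |1 − 10| = 9 cm
1–7 s: |Δx| = |-11 − 1| = 12 cm
7–11 s: |Δx| = |-5 − -11| = 6 cm
11–15 s: |Δx| = |-7 − -5| = 2 cm
Total path = 29 cm; average speed = 29/15 = 29/15 cm/s.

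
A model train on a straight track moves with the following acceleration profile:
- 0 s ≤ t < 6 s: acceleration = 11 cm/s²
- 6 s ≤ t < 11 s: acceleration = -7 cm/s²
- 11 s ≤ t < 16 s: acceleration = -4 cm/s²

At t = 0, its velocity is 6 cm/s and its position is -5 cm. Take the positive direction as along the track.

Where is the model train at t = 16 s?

On each constant-a segment, Δv = aΔt and Δx = v₀Δt + ½aΔt²; chain segment to segment.
0–6 s: v starts 6 cm/s; Δx = 6·6 + ½·11·6² = 234 cm; v ends 72 cm/s.
6–11 s: v starts 72 cm/s; Δx = 72·5 + ½·-7·5² = 272.5 cm; v ends 37 cm/s.
11–16 s: v starts 37 cm/s; Δx = 37·5 + ½·-4·5² = 135 cm; v ends 17 cm/s.
x(16) = -5 + Σ Δx = 636.5 cm.

636.5 cm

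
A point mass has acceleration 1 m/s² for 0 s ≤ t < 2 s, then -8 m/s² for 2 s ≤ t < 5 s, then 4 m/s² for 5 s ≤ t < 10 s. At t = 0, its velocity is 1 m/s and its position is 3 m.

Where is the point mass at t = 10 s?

-75 m

On each constant-a segment, Δv = aΔt and Δx = v₀Δt + ½aΔt²; chain segment to segment.
0–2 s: v starts 1 m/s; Δx = 1·2 + ½·1·2² = 4 m; v ends 3 m/s.
2–5 s: v starts 3 m/s; Δx = 3·3 + ½·-8·3² = -27 m; v ends -21 m/s.
5–10 s: v starts -21 m/s; Δx = -21·5 + ½·4·5² = -55 m; v ends -1 m/s.
x(10) = 3 + Σ Δx = -75 m.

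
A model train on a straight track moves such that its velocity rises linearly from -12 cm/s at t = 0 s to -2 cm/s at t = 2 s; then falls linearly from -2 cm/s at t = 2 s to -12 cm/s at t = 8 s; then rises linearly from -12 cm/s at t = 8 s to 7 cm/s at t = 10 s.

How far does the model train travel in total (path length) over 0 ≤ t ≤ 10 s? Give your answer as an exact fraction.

1257/19 cm

Distance (not displacement) is the total path length: add the absolute areas under v-t.
0–2 s: |½(-12 + -2)(2)| = 14 cm
2–8 s: |½(-2 + -12)(6)| = 42 cm
8–10 s: v = 0 at t = 176/19 s; triangle areas 144/19 + 49/19 = 193/19 cm
Total distance = 1257/19 cm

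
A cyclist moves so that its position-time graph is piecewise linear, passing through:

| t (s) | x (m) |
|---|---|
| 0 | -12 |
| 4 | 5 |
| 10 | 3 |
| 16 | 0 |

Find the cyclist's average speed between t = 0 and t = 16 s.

Average speed = (total path length)/(elapsed time); on a piecewise-linear x-t graph the path length is Σ|Δx|.
0–4 s: |Δx| = |5 − -12| = 17 m
4–10 s: |Δx| = |3 − 5| = 2 m
10–16 s: |Δx| = |0 − 3| = 3 m
Total path = 22 m; average speed = 22/16 = 1.375 m/s.

1.375 m/s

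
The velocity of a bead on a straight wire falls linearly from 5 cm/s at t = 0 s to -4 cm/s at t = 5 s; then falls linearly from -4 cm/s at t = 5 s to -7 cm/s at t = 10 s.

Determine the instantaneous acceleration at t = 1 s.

Acceleration is the slope of the v-t graph on 0–5 s: (-4 − 5)/(5 − 0) = -1.8 cm/s².

-1.8 cm/s²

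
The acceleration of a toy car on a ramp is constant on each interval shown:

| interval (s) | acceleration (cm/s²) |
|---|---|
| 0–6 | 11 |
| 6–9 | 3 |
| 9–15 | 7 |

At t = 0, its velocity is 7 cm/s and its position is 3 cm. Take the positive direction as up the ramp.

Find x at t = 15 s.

On each constant-a segment, Δv = aΔt and Δx = v₀Δt + ½aΔt²; chain segment to segment.
0–6 s: v starts 7 cm/s; Δx = 7·6 + ½·11·6² = 240 cm; v ends 73 cm/s.
6–9 s: v starts 73 cm/s; Δx = 73·3 + ½·3·3² = 232.5 cm; v ends 82 cm/s.
9–15 s: v starts 82 cm/s; Δx = 82·6 + ½·7·6² = 618 cm; v ends 124 cm/s.
x(15) = 3 + Σ Δx = 1093.5 cm.

1093.5 cm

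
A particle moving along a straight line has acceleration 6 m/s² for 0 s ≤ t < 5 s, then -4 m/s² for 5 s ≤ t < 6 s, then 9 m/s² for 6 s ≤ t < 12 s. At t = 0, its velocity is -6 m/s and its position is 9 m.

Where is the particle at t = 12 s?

On each constant-a segment, Δv = aΔt and Δx = v₀Δt + ½aΔt²; chain segment to segment.
0–5 s: v starts -6 m/s; Δx = -6·5 + ½·6·5² = 45 m; v ends 24 m/s.
5–6 s: v starts 24 m/s; Δx = 24·1 + ½·-4·1² = 22 m; v ends 20 m/s.
6–12 s: v starts 20 m/s; Δx = 20·6 + ½·9·6² = 282 m; v ends 74 m/s.
x(12) = 9 + Σ Δx = 358 m.

358 m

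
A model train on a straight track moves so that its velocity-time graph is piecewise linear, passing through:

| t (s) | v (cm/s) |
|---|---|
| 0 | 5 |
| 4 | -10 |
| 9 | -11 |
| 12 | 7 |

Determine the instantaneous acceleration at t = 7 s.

Acceleration is the slope of the v-t graph on 4–9 s: (-11 − -10)/(9 − 4) = -0.2 cm/s².

-0.2 cm/s²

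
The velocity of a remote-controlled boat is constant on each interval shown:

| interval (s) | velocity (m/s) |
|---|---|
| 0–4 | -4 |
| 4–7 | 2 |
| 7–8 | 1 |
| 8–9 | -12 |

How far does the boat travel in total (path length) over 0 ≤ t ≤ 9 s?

35 m

Total distance travelled is ∫|v| dt — sum the magnitudes of each area piece.
0–4 s: |-4| × 4 = 16 m
4–7 s: |2| × 3 = 6 m
7–8 s: |1| × 1 = 1 m
8–9 s: |-12| × 1 = 12 m
Total distance = 35 m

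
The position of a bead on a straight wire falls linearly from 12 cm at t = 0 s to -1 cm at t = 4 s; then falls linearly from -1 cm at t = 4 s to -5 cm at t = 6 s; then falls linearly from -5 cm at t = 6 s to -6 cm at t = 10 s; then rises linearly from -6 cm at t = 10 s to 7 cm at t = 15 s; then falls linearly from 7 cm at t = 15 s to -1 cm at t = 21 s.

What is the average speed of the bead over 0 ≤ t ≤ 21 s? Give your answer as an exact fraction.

13/7 cm/s

Average speed = (total path length)/(elapsed time); on a piecewise-linear x-t graph the path length is Σ|Δx|.
0–4 s: |Δx| = |-1 − 12| = 13 cm
4–6 s: |Δx| = |-5 − -1| = 4 cm
6–10 s: |Δx| = |-6 − -5| = 1 cm
10–15 s: |Δx| = |7 − -6| = 13 cm
15–21 s: |Δx| = |-1 − 7| = 8 cm
Total path = 39 cm; average speed = 39/21 = 13/7 cm/s.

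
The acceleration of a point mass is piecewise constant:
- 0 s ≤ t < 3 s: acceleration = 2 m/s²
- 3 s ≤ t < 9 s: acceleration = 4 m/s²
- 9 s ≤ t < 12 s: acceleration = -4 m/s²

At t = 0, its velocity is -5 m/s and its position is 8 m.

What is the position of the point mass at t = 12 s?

137 m

On each constant-a segment, Δv = aΔt and Δx = v₀Δt + ½aΔt²; chain segment to segment.
0–3 s: v starts -5 m/s; Δx = -5·3 + ½·2·3² = -6 m; v ends 1 m/s.
3–9 s: v starts 1 m/s; Δx = 1·6 + ½·4·6² = 78 m; v ends 25 m/s.
9–12 s: v starts 25 m/s; Δx = 25·3 + ½·-4·3² = 57 m; v ends 13 m/s.
x(12) = 8 + Σ Δx = 137 m.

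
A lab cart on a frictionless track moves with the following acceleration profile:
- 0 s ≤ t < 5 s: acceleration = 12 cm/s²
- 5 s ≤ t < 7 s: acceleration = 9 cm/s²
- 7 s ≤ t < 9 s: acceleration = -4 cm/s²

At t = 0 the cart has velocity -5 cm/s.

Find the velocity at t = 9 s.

65 cm/s

Δv equals the area under the a-t graph; then v = v₀ + Δv.
0–5 s: 12 × 5 = 60 cm/s
5–7 s: 9 × 2 = 18 cm/s
7–9 s: -4 × 2 = -8 cm/s
Δv = 70 cm/s, so v(9) = -5 + (70) = 65 cm/s.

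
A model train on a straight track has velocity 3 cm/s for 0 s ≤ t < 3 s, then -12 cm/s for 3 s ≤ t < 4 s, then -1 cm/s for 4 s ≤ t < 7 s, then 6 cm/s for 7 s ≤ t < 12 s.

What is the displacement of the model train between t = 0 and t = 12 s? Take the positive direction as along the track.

Net displacement equals the area under the velocity-time graph (areas below the axis count negative).
0–3 s: 3 × 3 = 9 cm
3–4 s: -12 × 1 = -12 cm
4–7 s: -1 × 3 = -3 cm
7–12 s: 6 × 5 = 30 cm
Net displacement = 24 cm

24 cm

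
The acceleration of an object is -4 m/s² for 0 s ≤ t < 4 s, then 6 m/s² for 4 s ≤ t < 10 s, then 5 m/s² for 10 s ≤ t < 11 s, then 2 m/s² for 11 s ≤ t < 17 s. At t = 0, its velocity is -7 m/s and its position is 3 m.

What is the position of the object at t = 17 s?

On each constant-a segment, Δv = aΔt and Δx = v₀Δt + ½aΔt²; chain segment to segment.
0–4 s: v starts -7 m/s; Δx = -7·4 + ½·-4·4² = -60 m; v ends -23 m/s.
4–10 s: v starts -23 m/s; Δx = -23·6 + ½·6·6² = -30 m; v ends 13 m/s.
10–11 s: v starts 13 m/s; Δx = 13·1 + ½·5·1² = 15.5 m; v ends 18 m/s.
11–17 s: v starts 18 m/s; Δx = 18·6 + ½·2·6² = 144 m; v ends 30 m/s.
x(17) = 3 + Σ Δx = 72.5 m.

72.5 m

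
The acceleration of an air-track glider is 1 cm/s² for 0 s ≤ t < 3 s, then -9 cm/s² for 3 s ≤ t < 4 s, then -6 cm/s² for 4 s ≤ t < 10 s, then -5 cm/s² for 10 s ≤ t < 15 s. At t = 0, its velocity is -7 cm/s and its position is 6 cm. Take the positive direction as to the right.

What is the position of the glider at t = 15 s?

-512.5 cm

On each constant-a segment, Δv = aΔt and Δx = v₀Δt + ½aΔt²; chain segment to segment.
0–3 s: v starts -7 cm/s; Δx = -7·3 + ½·1·3² = -16.5 cm; v ends -4 cm/s.
3–4 s: v starts -4 cm/s; Δx = -4·1 + ½·-9·1² = -8.5 cm; v ends -13 cm/s.
4–10 s: v starts -13 cm/s; Δx = -13·6 + ½·-6·6² = -186 cm; v ends -49 cm/s.
10–15 s: v starts -49 cm/s; Δx = -49·5 + ½·-5·5² = -307.5 cm; v ends -74 cm/s.
x(15) = 6 + Σ Δx = -512.5 cm.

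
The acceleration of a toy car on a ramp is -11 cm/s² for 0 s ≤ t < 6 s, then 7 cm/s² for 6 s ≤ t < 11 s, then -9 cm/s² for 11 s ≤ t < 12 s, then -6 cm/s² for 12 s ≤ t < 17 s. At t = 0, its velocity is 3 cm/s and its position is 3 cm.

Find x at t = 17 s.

On each constant-a segment, Δv = aΔt and Δx = v₀Δt + ½aΔt²; chain segment to segment.
0–6 s: v starts 3 cm/s; Δx = 3·6 + ½·-11·6² = -180 cm; v ends -63 cm/s.
6–11 s: v starts -63 cm/s; Δx = -63·5 + ½·7·5² = -227.5 cm; v ends -28 cm/s.
11–12 s: v starts -28 cm/s; Δx = -28·1 + ½·-9·1² = -32.5 cm; v ends -37 cm/s.
12–17 s: v starts -37 cm/s; Δx = -37·5 + ½·-6·5² = -260 cm; v ends -67 cm/s.
x(17) = 3 + Σ Δx = -697 cm.

-697 cm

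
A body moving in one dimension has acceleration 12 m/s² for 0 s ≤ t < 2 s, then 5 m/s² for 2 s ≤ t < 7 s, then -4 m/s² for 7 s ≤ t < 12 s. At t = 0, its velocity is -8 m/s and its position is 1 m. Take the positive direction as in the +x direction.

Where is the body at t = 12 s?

306.5 m

On each constant-a segment, Δv = aΔt and Δx = v₀Δt + ½aΔt²; chain segment to segment.
0–2 s: v starts -8 m/s; Δx = -8·2 + ½·12·2² = 8 m; v ends 16 m/s.
2–7 s: v starts 16 m/s; Δx = 16·5 + ½·5·5² = 142.5 m; v ends 41 m/s.
7–12 s: v starts 41 m/s; Δx = 41·5 + ½·-4·5² = 155 m; v ends 21 m/s.
x(12) = 1 + Σ Δx = 306.5 m.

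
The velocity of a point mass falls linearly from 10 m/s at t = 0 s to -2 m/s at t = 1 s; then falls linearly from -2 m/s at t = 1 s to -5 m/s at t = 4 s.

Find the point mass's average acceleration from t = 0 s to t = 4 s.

Average acceleration = Δv/Δt = (-5 − 10)/(4 − 0) = -3.75 m/s².

-3.75 m/s²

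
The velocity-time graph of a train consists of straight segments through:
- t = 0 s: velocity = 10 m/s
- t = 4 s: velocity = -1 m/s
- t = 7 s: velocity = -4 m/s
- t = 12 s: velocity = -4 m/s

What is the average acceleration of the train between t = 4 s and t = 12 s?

-0.375 m/s²

Average acceleration = Δv/Δt = (-4 − -1)/(12 − 4) = -0.375 m/s².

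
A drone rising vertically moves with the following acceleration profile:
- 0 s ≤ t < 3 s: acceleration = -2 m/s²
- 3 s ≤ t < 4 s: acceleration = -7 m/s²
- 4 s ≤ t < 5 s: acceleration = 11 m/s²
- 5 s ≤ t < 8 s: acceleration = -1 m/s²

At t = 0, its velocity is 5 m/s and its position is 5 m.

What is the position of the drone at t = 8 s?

On each constant-a segment, Δv = aΔt and Δx = v₀Δt + ½aΔt²; chain segment to segment.
0–3 s: v starts 5 m/s; Δx = 5·3 + ½·-2·3² = 6 m; v ends -1 m/s.
3–4 s: v starts -1 m/s; Δx = -1·1 + ½·-7·1² = -4.5 m; v ends -8 m/s.
4–5 s: v starts -8 m/s; Δx = -8·1 + ½·11·1² = -2.5 m; v ends 3 m/s.
5–8 s: v starts 3 m/s; Δx = 3·3 + ½·-1·3² = 4.5 m; v ends 0 m/s.
x(8) = 5 + Σ Δx = 8.5 m.

8.5 m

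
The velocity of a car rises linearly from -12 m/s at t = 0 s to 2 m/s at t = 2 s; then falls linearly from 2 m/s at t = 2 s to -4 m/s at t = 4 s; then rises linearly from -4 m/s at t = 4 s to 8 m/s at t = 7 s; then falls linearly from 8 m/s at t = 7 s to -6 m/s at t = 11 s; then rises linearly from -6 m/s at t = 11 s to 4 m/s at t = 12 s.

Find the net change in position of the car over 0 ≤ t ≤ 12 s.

Displacement is the signed area under the v-t curve.
0–2 s: ½(-12 + 2)(2) = -10 m
2–4 s: ½(2 + -4)(2) = -2 m
4–7 s: ½(-4 + 8)(3) = 6 m
7–11 s: ½(8 + -6)(4) = 4 m
11–12 s: ½(-6 + 4)(1) = -1 m
Net displacement = -3 m

-3 m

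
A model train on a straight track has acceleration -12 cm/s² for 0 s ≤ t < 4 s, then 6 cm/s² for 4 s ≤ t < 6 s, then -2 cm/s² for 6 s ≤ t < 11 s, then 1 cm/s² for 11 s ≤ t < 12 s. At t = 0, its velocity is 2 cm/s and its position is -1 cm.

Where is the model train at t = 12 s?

-407.5 cm

On each constant-a segment, Δv = aΔt and Δx = v₀Δt + ½aΔt²; chain segment to segment.
0–4 s: v starts 2 cm/s; Δx = 2·4 + ½·-12·4² = -88 cm; v ends -46 cm/s.
4–6 s: v starts -46 cm/s; Δx = -46·2 + ½·6·2² = -80 cm; v ends -34 cm/s.
6–11 s: v starts -34 cm/s; Δx = -34·5 + ½·-2·5² = -195 cm; v ends -44 cm/s.
11–12 s: v starts -44 cm/s; Δx = -44·1 + ½·1·1² = -43.5 cm; v ends -43 cm/s.
x(12) = -1 + Σ Δx = -407.5 cm.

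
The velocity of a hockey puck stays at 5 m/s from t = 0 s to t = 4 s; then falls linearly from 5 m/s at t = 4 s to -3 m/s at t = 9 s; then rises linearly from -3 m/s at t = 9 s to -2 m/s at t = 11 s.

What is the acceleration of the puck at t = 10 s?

0.5 m/s²

Acceleration is the slope of the v-t graph on 9–11 s: (-2 − -3)/(11 − 9) = 0.5 m/s².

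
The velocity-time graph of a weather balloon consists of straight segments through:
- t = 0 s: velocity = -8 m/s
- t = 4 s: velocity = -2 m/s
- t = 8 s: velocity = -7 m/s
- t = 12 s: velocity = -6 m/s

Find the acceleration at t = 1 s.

Acceleration is the slope of the v-t graph on 0–4 s: (-2 − -8)/(4 − 0) = 1.5 m/s².

1.5 m/s²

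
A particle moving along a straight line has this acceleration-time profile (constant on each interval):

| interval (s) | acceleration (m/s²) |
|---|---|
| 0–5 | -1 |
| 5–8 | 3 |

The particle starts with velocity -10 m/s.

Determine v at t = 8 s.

-6 m/s

Δv equals the area under the a-t graph; then v = v₀ + Δv.
0–5 s: -1 × 5 = -5 m/s
5–8 s: 3 × 3 = 9 m/s
Δv = 4 m/s, so v(8) = -10 + (4) = -6 m/s.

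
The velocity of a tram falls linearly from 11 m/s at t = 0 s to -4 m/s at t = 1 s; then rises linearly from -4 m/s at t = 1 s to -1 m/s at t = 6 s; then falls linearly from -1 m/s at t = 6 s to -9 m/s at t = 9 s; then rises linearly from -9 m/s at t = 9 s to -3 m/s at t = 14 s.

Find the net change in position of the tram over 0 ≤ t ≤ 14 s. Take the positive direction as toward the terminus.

Net displacement equals the area under the velocity-time graph (areas below the axis count negative).
0–1 s: ½(11 + -4)(1) = 3.5 m
1–6 s: ½(-4 + -1)(5) = -12.5 m
6–9 s: ½(-1 + -9)(3) = -15 m
9–14 s: ½(-9 + -3)(5) = -30 m
Net displacement = -54 m

-54 m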